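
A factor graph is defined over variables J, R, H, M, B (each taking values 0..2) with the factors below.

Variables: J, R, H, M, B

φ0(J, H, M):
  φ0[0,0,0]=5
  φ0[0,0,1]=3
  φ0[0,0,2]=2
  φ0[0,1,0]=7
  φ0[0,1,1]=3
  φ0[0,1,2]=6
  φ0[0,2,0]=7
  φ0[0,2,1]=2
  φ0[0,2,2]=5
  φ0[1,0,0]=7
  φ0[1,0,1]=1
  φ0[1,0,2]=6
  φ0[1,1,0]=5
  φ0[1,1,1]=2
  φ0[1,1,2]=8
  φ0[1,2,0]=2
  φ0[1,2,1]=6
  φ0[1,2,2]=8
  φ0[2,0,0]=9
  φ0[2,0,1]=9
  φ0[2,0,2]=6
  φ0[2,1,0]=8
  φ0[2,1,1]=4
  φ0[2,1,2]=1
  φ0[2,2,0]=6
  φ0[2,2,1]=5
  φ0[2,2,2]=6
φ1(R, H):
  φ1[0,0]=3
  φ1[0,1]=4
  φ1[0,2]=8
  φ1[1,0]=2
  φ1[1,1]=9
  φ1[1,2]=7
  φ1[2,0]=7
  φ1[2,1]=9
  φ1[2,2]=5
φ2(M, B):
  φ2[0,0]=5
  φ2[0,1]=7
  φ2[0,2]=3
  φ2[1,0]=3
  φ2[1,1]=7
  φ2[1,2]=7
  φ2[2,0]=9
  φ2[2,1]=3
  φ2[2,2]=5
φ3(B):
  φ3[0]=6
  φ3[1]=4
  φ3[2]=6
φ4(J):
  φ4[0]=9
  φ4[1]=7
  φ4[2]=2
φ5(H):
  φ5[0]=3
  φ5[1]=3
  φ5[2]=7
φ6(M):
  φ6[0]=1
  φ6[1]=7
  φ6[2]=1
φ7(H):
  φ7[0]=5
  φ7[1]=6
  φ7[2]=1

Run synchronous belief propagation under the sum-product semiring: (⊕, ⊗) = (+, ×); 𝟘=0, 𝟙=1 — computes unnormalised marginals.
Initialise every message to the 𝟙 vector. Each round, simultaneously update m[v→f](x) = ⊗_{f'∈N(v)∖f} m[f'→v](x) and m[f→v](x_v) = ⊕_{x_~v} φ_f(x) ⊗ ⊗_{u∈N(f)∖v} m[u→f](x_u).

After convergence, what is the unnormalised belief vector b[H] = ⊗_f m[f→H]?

init: all messages = 𝟙 over 3 values
r1 m[φ0→J] = [40, 45, 54]
r1 m[φ0→H] = [48, 44, 47]
r1 m[φ0→M] = [56, 35, 48]
r1 m[φ1→R] = [15, 18, 21]
r1 m[φ1→H] = [12, 22, 20]
r1 m[φ2→M] = [15, 17, 17]
r1 m[φ2→B] = [17, 17, 15]
r1 m[φ3→B] = [6, 4, 6]
r1 m[φ4→J] = [9, 7, 2]
r1 m[φ5→H] = [3, 3, 7]
r1 m[φ6→M] = [1, 7, 1]
r1 m[φ7→H] = [5, 6, 1]
r1 m[J→φ0] = [1, 1, 1]
r1 m[J→φ4] = [1, 1, 1]
r1 m[R→φ1] = [1, 1, 1]
r1 m[H→φ0] = [1, 1, 1]
r1 m[H→φ1] = [1, 1, 1]
r1 m[H→φ5] = [1, 1, 1]
r1 m[H→φ7] = [1, 1, 1]
r1 m[M→φ0] = [1, 1, 1]
r1 m[M→φ2] = [1, 1, 1]
r1 m[M→φ6] = [1, 1, 1]
r1 m[B→φ2] = [1, 1, 1]
r1 m[B→φ3] = [1, 1, 1]
r2 m[φ0→J] = [40, 45, 54]
r2 m[φ0→H] = [48, 44, 47]
r2 m[φ0→M] = [56, 35, 48]
r2 m[φ1→R] = [15, 18, 21]
r2 m[φ1→H] = [12, 22, 20]
r2 m[φ2→M] = [15, 17, 17]
r2 m[φ2→B] = [17, 17, 15]
r2 m[φ3→B] = [6, 4, 6]
r2 m[φ4→J] = [9, 7, 2]
r2 m[φ5→H] = [3, 3, 7]
r2 m[φ6→M] = [1, 7, 1]
r2 m[φ7→H] = [5, 6, 1]
r2 m[J→φ0] = [9, 7, 2]
r2 m[J→φ4] = [40, 45, 54]
r2 m[R→φ1] = [1, 1, 1]
r2 m[H→φ0] = [180, 396, 140]
r2 m[H→φ1] = [720, 792, 329]
r2 m[H→φ5] = [2880, 5808, 940]
r2 m[H→φ7] = [1728, 2904, 6580]
r2 m[M→φ0] = [15, 119, 17]
r2 m[M→φ2] = [56, 245, 48]
r2 m[M→φ6] = [840, 595, 816]
r2 m[B→φ2] = [6, 4, 6]
r2 m[B→φ3] = [17, 17, 15]
r3 m[φ0→J] = [367144, 359684, 588368]
r3 m[φ0→H] = [9092, 9445, 11586]
r3 m[φ0→M] = [77764, 38564, 73132]
r3 m[φ1→R] = [7960, 10871, 13813]
r3 m[φ1→H] = [12, 22, 20]
r3 m[φ2→M] = [76, 88, 96]
r3 m[φ2→B] = [1447, 2251, 2123]
r3 m[φ3→B] = [6, 4, 6]
r3 m[φ4→J] = [9, 7, 2]
r3 m[φ5→H] = [3, 3, 7]
r3 m[φ6→M] = [1, 7, 1]
r3 m[φ7→H] = [5, 6, 1]
r3 m[J→φ0] = [9, 7, 2]
r3 m[J→φ4] = [40, 45, 54]
r3 m[R→φ1] = [1, 1, 1]
r3 m[H→φ0] = [180, 396, 140]
r3 m[H→φ1] = [720, 792, 329]
r3 m[H→φ5] = [2880, 5808, 940]
r3 m[H→φ7] = [1728, 2904, 6580]
r3 m[M→φ0] = [15, 119, 17]
r3 m[M→φ2] = [56, 245, 48]
r3 m[M→φ6] = [840, 595, 816]
r3 m[B→φ2] = [6, 4, 6]
r3 m[B→φ3] = [17, 17, 15]
r4 m[φ0→J] = [367144, 359684, 588368]
r4 m[φ0→H] = [9092, 9445, 11586]
r4 m[φ0→M] = [77764, 38564, 73132]
r4 m[φ1→R] = [7960, 10871, 13813]
r4 m[φ1→H] = [12, 22, 20]
r4 m[φ2→M] = [76, 88, 96]
r4 m[φ2→B] = [1447, 2251, 2123]
r4 m[φ3→B] = [6, 4, 6]
r4 m[φ4→J] = [9, 7, 2]
r4 m[φ5→H] = [3, 3, 7]
r4 m[φ6→M] = [1, 7, 1]
r4 m[φ7→H] = [5, 6, 1]
r4 m[J→φ0] = [9, 7, 2]
r4 m[J→φ4] = [367144, 359684, 588368]
r4 m[R→φ1] = [1, 1, 1]
r4 m[H→φ0] = [180, 396, 140]
r4 m[H→φ1] = [136380, 170010, 81102]
r4 m[H→φ5] = [545520, 1246740, 231720]
r4 m[H→φ7] = [327312, 623370, 1622040]
r4 m[M→φ0] = [76, 616, 96]
r4 m[M→φ2] = [77764, 269948, 73132]
r4 m[M→φ6] = [5910064, 3393632, 7020672]
r4 m[B→φ2] = [6, 4, 6]
r4 m[B→φ3] = [1447, 2251, 2123]
r5 m[φ0→J] = [1920336, 1899040, 3054928]
r5 m[φ0→H] = [47456, 49600, 60732]
r5 m[φ0→M] = [77764, 38564, 73132]
r5 m[φ1→R] = [1737996, 2370564, 2890260]
r5 m[φ1→H] = [12, 22, 20]
r5 m[φ2→M] = [76, 88, 96]
r5 m[φ2→B] = [1856852, 2653380, 2488588]
r5 m[φ3→B] = [6, 4, 6]
r5 m[φ4→J] = [9, 7, 2]
r5 m[φ5→H] = [3, 3, 7]
r5 m[φ6→M] = [1, 7, 1]
r5 m[φ7→H] = [5, 6, 1]
r5 m[J→φ0] = [9, 7, 2]
r5 m[J→φ4] = [367144, 359684, 588368]
r5 m[R→φ1] = [1, 1, 1]
r5 m[H→φ0] = [180, 396, 140]
r5 m[H→φ1] = [136380, 170010, 81102]
r5 m[H→φ5] = [545520, 1246740, 231720]
r5 m[H→φ7] = [327312, 623370, 1622040]
r5 m[M→φ0] = [76, 616, 96]
r5 m[M→φ2] = [77764, 269948, 73132]
r5 m[M→φ6] = [5910064, 3393632, 7020672]
r5 m[B→φ2] = [6, 4, 6]
r5 m[B→φ3] = [1447, 2251, 2123]
r6 m[φ0→J] = [1920336, 1899040, 3054928]
r6 m[φ0→H] = [47456, 49600, 60732]
r6 m[φ0→M] = [77764, 38564, 73132]
r6 m[φ1→R] = [1737996, 2370564, 2890260]
r6 m[φ1→H] = [12, 22, 20]
r6 m[φ2→M] = [76, 88, 96]
r6 m[φ2→B] = [1856852, 2653380, 2488588]
r6 m[φ3→B] = [6, 4, 6]
r6 m[φ4→J] = [9, 7, 2]
r6 m[φ5→H] = [3, 3, 7]
r6 m[φ6→M] = [1, 7, 1]
r6 m[φ7→H] = [5, 6, 1]
r6 m[J→φ0] = [9, 7, 2]
r6 m[J→φ4] = [1920336, 1899040, 3054928]
r6 m[R→φ1] = [1, 1, 1]
r6 m[H→φ0] = [180, 396, 140]
r6 m[H→φ1] = [711840, 892800, 425124]
r6 m[H→φ5] = [2847360, 6547200, 1214640]
r6 m[H→φ7] = [1708416, 3273600, 8502480]
r6 m[M→φ0] = [76, 616, 96]
r6 m[M→φ2] = [77764, 269948, 73132]
r6 m[M→φ6] = [5910064, 3393632, 7020672]
r6 m[B→φ2] = [6, 4, 6]
r6 m[B→φ3] = [1856852, 2653380, 2488588]
r7 m[φ0→J] = [1920336, 1899040, 3054928]
r7 m[φ0→H] = [47456, 49600, 60732]
r7 m[φ0→M] = [77764, 38564, 73132]
r7 m[φ1→R] = [9107712, 12434748, 15143700]
r7 m[φ1→H] = [12, 22, 20]
r7 m[φ2→M] = [76, 88, 96]
r7 m[φ2→B] = [1856852, 2653380, 2488588]
r7 m[φ3→B] = [6, 4, 6]
r7 m[φ4→J] = [9, 7, 2]
r7 m[φ5→H] = [3, 3, 7]
r7 m[φ6→M] = [1, 7, 1]
r7 m[φ7→H] = [5, 6, 1]
r7 m[J→φ0] = [9, 7, 2]
r7 m[J→φ4] = [1920336, 1899040, 3054928]
r7 m[R→φ1] = [1, 1, 1]
r7 m[H→φ0] = [180, 396, 140]
r7 m[H→φ1] = [711840, 892800, 425124]
r7 m[H→φ5] = [2847360, 6547200, 1214640]
r7 m[H→φ7] = [1708416, 3273600, 8502480]
r7 m[M→φ0] = [76, 616, 96]
r7 m[M→φ2] = [77764, 269948, 73132]
r7 m[M→φ6] = [5910064, 3393632, 7020672]
r7 m[B→φ2] = [6, 4, 6]
r7 m[B→φ3] = [1856852, 2653380, 2488588]
r8 m[φ0→J] = [1920336, 1899040, 3054928]
r8 m[φ0→H] = [47456, 49600, 60732]
r8 m[φ0→M] = [77764, 38564, 73132]
r8 m[φ1→R] = [9107712, 12434748, 15143700]
r8 m[φ1→H] = [12, 22, 20]
r8 m[φ2→M] = [76, 88, 96]
r8 m[φ2→B] = [1856852, 2653380, 2488588]
r8 m[φ3→B] = [6, 4, 6]
r8 m[φ4→J] = [9, 7, 2]
r8 m[φ5→H] = [3, 3, 7]
r8 m[φ6→M] = [1, 7, 1]
r8 m[φ7→H] = [5, 6, 1]
r8 m[J→φ0] = [9, 7, 2]
r8 m[J→φ4] = [1920336, 1899040, 3054928]
r8 m[R→φ1] = [1, 1, 1]
r8 m[H→φ0] = [180, 396, 140]
r8 m[H→φ1] = [711840, 892800, 425124]
r8 m[H→φ5] = [2847360, 6547200, 1214640]
r8 m[H→φ7] = [1708416, 3273600, 8502480]
r8 m[M→φ0] = [76, 616, 96]
r8 m[M→φ2] = [77764, 269948, 73132]
r8 m[M→φ6] = [5910064, 3393632, 7020672]
r8 m[B→φ2] = [6, 4, 6]
r8 m[B→φ3] = [1856852, 2653380, 2488588]
fixed point reached at round 8
b[H] = ⊗ incoming = [8542080, 19641600, 8502480]

b[H] = [8542080, 19641600, 8502480]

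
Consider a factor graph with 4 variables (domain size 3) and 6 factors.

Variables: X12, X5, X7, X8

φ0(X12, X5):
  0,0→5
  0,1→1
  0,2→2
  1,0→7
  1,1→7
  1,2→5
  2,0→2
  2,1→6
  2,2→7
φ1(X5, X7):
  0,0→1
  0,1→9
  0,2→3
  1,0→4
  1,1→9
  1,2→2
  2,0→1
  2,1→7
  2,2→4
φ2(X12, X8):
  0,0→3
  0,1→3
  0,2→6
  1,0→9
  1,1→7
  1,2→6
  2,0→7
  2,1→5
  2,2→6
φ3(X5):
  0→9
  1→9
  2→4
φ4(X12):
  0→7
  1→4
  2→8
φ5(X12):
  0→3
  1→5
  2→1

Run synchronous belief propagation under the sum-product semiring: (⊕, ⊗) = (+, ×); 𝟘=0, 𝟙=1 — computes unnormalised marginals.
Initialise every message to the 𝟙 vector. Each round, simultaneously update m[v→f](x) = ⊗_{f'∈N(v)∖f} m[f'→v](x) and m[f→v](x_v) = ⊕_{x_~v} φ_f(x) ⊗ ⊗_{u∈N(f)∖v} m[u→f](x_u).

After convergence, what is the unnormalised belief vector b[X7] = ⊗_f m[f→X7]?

init: all messages = 𝟙 over 3 values
r1 m[φ0→X12] = [8, 19, 15]
r1 m[φ0→X5] = [14, 14, 14]
r1 m[φ1→X5] = [13, 15, 12]
r1 m[φ1→X7] = [6, 25, 9]
r1 m[φ2→X12] = [12, 22, 18]
r1 m[φ2→X8] = [19, 15, 18]
r1 m[φ3→X5] = [9, 9, 4]
r1 m[φ4→X12] = [7, 4, 8]
r1 m[φ5→X12] = [3, 5, 1]
r1 m[X12→φ0] = [1, 1, 1]
r1 m[X12→φ2] = [1, 1, 1]
r1 m[X12→φ4] = [1, 1, 1]
r1 m[X12→φ5] = [1, 1, 1]
r1 m[X5→φ0] = [1, 1, 1]
r1 m[X5→φ1] = [1, 1, 1]
r1 m[X5→φ3] = [1, 1, 1]
r1 m[X7→φ1] = [1, 1, 1]
r1 m[X8→φ2] = [1, 1, 1]
r2 m[φ0→X12] = [8, 19, 15]
r2 m[φ0→X5] = [14, 14, 14]
r2 m[φ1→X5] = [13, 15, 12]
r2 m[φ1→X7] = [6, 25, 9]
r2 m[φ2→X12] = [12, 22, 18]
r2 m[φ2→X8] = [19, 15, 18]
r2 m[φ3→X5] = [9, 9, 4]
r2 m[φ4→X12] = [7, 4, 8]
r2 m[φ5→X12] = [3, 5, 1]
r2 m[X12→φ0] = [252, 440, 144]
r2 m[X12→φ2] = [168, 380, 120]
r2 m[X12→φ4] = [288, 2090, 270]
r2 m[X12→φ5] = [672, 1672, 2160]
r2 m[X5→φ0] = [117, 135, 48]
r2 m[X5→φ1] = [126, 126, 56]
r2 m[X5→φ3] = [182, 210, 168]
r2 m[X7→φ1] = [1, 1, 1]
r2 m[X8→φ2] = [1, 1, 1]
r3 m[φ0→X12] = [816, 2004, 1380]
r3 m[φ0→X5] = [4628, 4196, 3712]
r3 m[φ1→X5] = [13, 15, 12]
r3 m[φ1→X7] = [686, 2660, 854]
r3 m[φ2→X12] = [12, 22, 18]
r3 m[φ2→X8] = [4764, 3764, 4008]
r3 m[φ3→X5] = [9, 9, 4]
r3 m[φ4→X12] = [7, 4, 8]
r3 m[φ5→X12] = [3, 5, 1]
r3 m[X12→φ0] = [252, 440, 144]
r3 m[X12→φ2] = [168, 380, 120]
r3 m[X12→φ4] = [288, 2090, 270]
r3 m[X12→φ5] = [672, 1672, 2160]
r3 m[X5→φ0] = [117, 135, 48]
r3 m[X5→φ1] = [126, 126, 56]
r3 m[X5→φ3] = [182, 210, 168]
r3 m[X7→φ1] = [1, 1, 1]
r3 m[X8→φ2] = [1, 1, 1]
r4 m[φ0→X12] = [816, 2004, 1380]
r4 m[φ0→X5] = [4628, 4196, 3712]
r4 m[φ1→X5] = [13, 15, 12]
r4 m[φ1→X7] = [686, 2660, 854]
r4 m[φ2→X12] = [12, 22, 18]
r4 m[φ2→X8] = [4764, 3764, 4008]
r4 m[φ3→X5] = [9, 9, 4]
r4 m[φ4→X12] = [7, 4, 8]
r4 m[φ5→X12] = [3, 5, 1]
r4 m[X12→φ0] = [252, 440, 144]
r4 m[X12→φ2] = [17136, 40080, 11040]
r4 m[X12→φ4] = [29376, 220440, 24840]
r4 m[X12→φ5] = [68544, 176352, 198720]
r4 m[X5→φ0] = [117, 135, 48]
r4 m[X5→φ1] = [41652, 37764, 14848]
r4 m[X5→φ3] = [60164, 62940, 44544]
r4 m[X7→φ1] = [1, 1, 1]
r4 m[X8→φ2] = [1, 1, 1]
r5 m[φ0→X12] = [816, 2004, 1380]
r5 m[φ0→X5] = [4628, 4196, 3712]
r5 m[φ1→X5] = [13, 15, 12]
r5 m[φ1→X7] = [207556, 818680, 259876]
r5 m[φ2→X12] = [12, 22, 18]
r5 m[φ2→X8] = [489408, 387168, 409536]
r5 m[φ3→X5] = [9, 9, 4]
r5 m[φ4→X12] = [7, 4, 8]
r5 m[φ5→X12] = [3, 5, 1]
r5 m[X12→φ0] = [252, 440, 144]
r5 m[X12→φ2] = [17136, 40080, 11040]
r5 m[X12→φ4] = [29376, 220440, 24840]
r5 m[X12→φ5] = [68544, 176352, 198720]
r5 m[X5→φ0] = [117, 135, 48]
r5 m[X5→φ1] = [41652, 37764, 14848]
r5 m[X5→φ3] = [60164, 62940, 44544]
r5 m[X7→φ1] = [1, 1, 1]
r5 m[X8→φ2] = [1, 1, 1]
r6 m[φ0→X12] = [816, 2004, 1380]
r6 m[φ0→X5] = [4628, 4196, 3712]
r6 m[φ1→X5] = [13, 15, 12]
r6 m[φ1→X7] = [207556, 818680, 259876]
r6 m[φ2→X12] = [12, 22, 18]
r6 m[φ2→X8] = [489408, 387168, 409536]
r6 m[φ3→X5] = [9, 9, 4]
r6 m[φ4→X12] = [7, 4, 8]
r6 m[φ5→X12] = [3, 5, 1]
r6 m[X12→φ0] = [252, 440, 144]
r6 m[X12→φ2] = [17136, 40080, 11040]
r6 m[X12→φ4] = [29376, 220440, 24840]
r6 m[X12→φ5] = [68544, 176352, 198720]
r6 m[X5→φ0] = [117, 135, 48]
r6 m[X5→φ1] = [41652, 37764, 14848]
r6 m[X5→φ3] = [60164, 62940, 44544]
r6 m[X7→φ1] = [1, 1, 1]
r6 m[X8→φ2] = [1, 1, 1]
fixed point reached at round 6
b[X7] = ⊗ incoming = [207556, 818680, 259876]

b[X7] = [207556, 818680, 259876]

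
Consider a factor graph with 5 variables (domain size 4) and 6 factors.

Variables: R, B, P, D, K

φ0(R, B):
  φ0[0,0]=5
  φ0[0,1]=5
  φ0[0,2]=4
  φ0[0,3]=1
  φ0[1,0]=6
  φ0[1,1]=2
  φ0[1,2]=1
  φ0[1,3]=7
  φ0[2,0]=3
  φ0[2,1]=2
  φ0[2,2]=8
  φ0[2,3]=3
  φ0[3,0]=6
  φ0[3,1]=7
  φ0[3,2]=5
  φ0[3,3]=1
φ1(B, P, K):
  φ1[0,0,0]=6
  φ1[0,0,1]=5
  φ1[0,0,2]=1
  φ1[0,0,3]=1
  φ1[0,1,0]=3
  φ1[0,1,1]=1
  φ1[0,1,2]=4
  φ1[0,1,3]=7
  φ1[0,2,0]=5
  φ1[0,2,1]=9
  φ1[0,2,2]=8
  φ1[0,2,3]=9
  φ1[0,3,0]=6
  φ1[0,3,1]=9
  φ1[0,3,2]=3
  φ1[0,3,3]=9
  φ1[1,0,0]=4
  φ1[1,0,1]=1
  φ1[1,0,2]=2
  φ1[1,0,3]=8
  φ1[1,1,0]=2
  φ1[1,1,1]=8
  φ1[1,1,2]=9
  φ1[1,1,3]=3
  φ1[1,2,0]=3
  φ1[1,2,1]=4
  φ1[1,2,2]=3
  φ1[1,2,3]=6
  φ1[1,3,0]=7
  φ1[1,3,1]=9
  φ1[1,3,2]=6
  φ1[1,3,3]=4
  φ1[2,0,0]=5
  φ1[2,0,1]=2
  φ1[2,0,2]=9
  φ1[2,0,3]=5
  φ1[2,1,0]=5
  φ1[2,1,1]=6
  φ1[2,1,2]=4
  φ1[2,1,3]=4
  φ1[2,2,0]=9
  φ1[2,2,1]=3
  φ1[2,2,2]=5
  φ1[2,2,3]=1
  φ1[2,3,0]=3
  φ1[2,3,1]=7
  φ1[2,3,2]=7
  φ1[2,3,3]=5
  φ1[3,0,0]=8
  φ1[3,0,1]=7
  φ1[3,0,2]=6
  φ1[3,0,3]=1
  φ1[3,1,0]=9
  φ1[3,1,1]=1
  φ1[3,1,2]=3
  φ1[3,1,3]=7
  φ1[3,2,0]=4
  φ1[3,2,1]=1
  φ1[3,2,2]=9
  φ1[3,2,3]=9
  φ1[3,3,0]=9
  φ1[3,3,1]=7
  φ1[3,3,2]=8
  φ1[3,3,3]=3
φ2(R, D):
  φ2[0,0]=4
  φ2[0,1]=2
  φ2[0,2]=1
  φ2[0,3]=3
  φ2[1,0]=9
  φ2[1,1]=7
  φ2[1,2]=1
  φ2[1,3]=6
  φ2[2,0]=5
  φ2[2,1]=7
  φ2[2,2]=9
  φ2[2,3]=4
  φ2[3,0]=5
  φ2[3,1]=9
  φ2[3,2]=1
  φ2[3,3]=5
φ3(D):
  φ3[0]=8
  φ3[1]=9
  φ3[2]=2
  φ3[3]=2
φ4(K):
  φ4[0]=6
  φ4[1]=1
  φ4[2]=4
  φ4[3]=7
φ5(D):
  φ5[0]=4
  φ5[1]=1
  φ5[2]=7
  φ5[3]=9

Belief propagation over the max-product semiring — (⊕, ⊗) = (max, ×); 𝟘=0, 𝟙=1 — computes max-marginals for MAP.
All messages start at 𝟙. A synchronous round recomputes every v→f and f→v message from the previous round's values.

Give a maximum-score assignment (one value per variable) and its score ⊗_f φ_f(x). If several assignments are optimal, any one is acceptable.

assignment: (R=1, B=3, P=2, D=0, K=3); score = 127008

init: all messages = 𝟙 over 4 values
r1 m[φ0→R] = [5, 7, 8, 7]
r1 m[φ0→B] = [6, 7, 8, 7]
r1 m[φ1→B] = [9, 9, 9, 9]
r1 m[φ1→P] = [9, 9, 9, 9]
r1 m[φ1→K] = [9, 9, 9, 9]
r1 m[φ2→R] = [4, 9, 9, 9]
r1 m[φ2→D] = [9, 9, 9, 6]
r1 m[φ3→D] = [8, 9, 2, 2]
r1 m[φ4→K] = [6, 1, 4, 7]
r1 m[φ5→D] = [4, 1, 7, 9]
r1 m[R→φ0] = [1, 1, 1, 1]
r1 m[R→φ2] = [1, 1, 1, 1]
r1 m[B→φ0] = [1, 1, 1, 1]
r1 m[B→φ1] = [1, 1, 1, 1]
r1 m[P→φ1] = [1, 1, 1, 1]
r1 m[D→φ2] = [1, 1, 1, 1]
r1 m[D→φ3] = [1, 1, 1, 1]
r1 m[D→φ5] = [1, 1, 1, 1]
r1 m[K→φ1] = [1, 1, 1, 1]
r1 m[K→φ4] = [1, 1, 1, 1]
r2 m[φ0→R] = [5, 7, 8, 7]
r2 m[φ0→B] = [6, 7, 8, 7]
r2 m[φ1→B] = [9, 9, 9, 9]
r2 m[φ1→P] = [9, 9, 9, 9]
r2 m[φ1→K] = [9, 9, 9, 9]
r2 m[φ2→R] = [4, 9, 9, 9]
r2 m[φ2→D] = [9, 9, 9, 6]
r2 m[φ3→D] = [8, 9, 2, 2]
r2 m[φ4→K] = [6, 1, 4, 7]
r2 m[φ5→D] = [4, 1, 7, 9]
r2 m[R→φ0] = [4, 9, 9, 9]
r2 m[R→φ2] = [5, 7, 8, 7]
r2 m[B→φ0] = [9, 9, 9, 9]
r2 m[B→φ1] = [6, 7, 8, 7]
r2 m[P→φ1] = [1, 1, 1, 1]
r2 m[D→φ2] = [32, 9, 14, 18]
r2 m[D→φ3] = [36, 9, 63, 54]
r2 m[D→φ5] = [72, 81, 18, 12]
r2 m[K→φ1] = [6, 1, 4, 7]
r2 m[K→φ4] = [9, 9, 9, 9]
r3 m[φ0→R] = [45, 63, 72, 63]
r3 m[φ0→B] = [54, 63, 72, 63]
r3 m[φ1→B] = [63, 56, 54, 63]
r3 m[φ1→P] = [392, 378, 441, 378]
r3 m[φ1→K] = [72, 63, 72, 63]
r3 m[φ2→R] = [128, 288, 160, 160]
r3 m[φ2→D] = [63, 63, 72, 42]
r3 m[φ3→D] = [8, 9, 2, 2]
r3 m[φ4→K] = [6, 1, 4, 7]
r3 m[φ5→D] = [4, 1, 7, 9]
r3 m[R→φ0] = [4, 9, 9, 9]
r3 m[R→φ2] = [5, 7, 8, 7]
r3 m[B→φ0] = [9, 9, 9, 9]
r3 m[B→φ1] = [6, 7, 8, 7]
r3 m[P→φ1] = [1, 1, 1, 1]
r3 m[D→φ2] = [32, 9, 14, 18]
r3 m[D→φ3] = [36, 9, 63, 54]
r3 m[D→φ5] = [72, 81, 18, 12]
r3 m[K→φ1] = [6, 1, 4, 7]
r3 m[K→φ4] = [9, 9, 9, 9]
r4 m[φ0→R] = [45, 63, 72, 63]
r4 m[φ0→B] = [54, 63, 72, 63]
r4 m[φ1→B] = [63, 56, 54, 63]
r4 m[φ1→P] = [392, 378, 441, 378]
r4 m[φ1→K] = [72, 63, 72, 63]
r4 m[φ2→R] = [128, 288, 160, 160]
r4 m[φ2→D] = [63, 63, 72, 42]
r4 m[φ3→D] = [8, 9, 2, 2]
r4 m[φ4→K] = [6, 1, 4, 7]
r4 m[φ5→D] = [4, 1, 7, 9]
r4 m[R→φ0] = [128, 288, 160, 160]
r4 m[R→φ2] = [45, 63, 72, 63]
r4 m[B→φ0] = [63, 56, 54, 63]
r4 m[B→φ1] = [54, 63, 72, 63]
r4 m[P→φ1] = [1, 1, 1, 1]
r4 m[D→φ2] = [32, 9, 14, 18]
r4 m[D→φ3] = [252, 63, 504, 378]
r4 m[D→φ5] = [504, 567, 144, 84]
r4 m[K→φ1] = [6, 1, 4, 7]
r4 m[K→φ4] = [72, 63, 72, 63]
r5 m[φ0→R] = [315, 441, 432, 392]
r5 m[φ0→B] = [1728, 1120, 1280, 2016]
r5 m[φ1→B] = [63, 56, 54, 63]
r5 m[φ1→P] = [3528, 3402, 3969, 3402]
r5 m[φ1→K] = [648, 567, 648, 567]
r5 m[φ2→R] = [128, 288, 160, 160]
r5 m[φ2→D] = [567, 567, 648, 378]
r5 m[φ3→D] = [8, 9, 2, 2]
r5 m[φ4→K] = [6, 1, 4, 7]
r5 m[φ5→D] = [4, 1, 7, 9]
r5 m[R→φ0] = [128, 288, 160, 160]
r5 m[R→φ2] = [45, 63, 72, 63]
r5 m[B→φ0] = [63, 56, 54, 63]
r5 m[B→φ1] = [54, 63, 72, 63]
r5 m[P→φ1] = [1, 1, 1, 1]
r5 m[D→φ2] = [32, 9, 14, 18]
r5 m[D→φ3] = [252, 63, 504, 378]
r5 m[D→φ5] = [504, 567, 144, 84]
r5 m[K→φ1] = [6, 1, 4, 7]
r5 m[K→φ4] = [72, 63, 72, 63]
r6 m[φ0→R] = [315, 441, 432, 392]
r6 m[φ0→B] = [1728, 1120, 1280, 2016]
r6 m[φ1→B] = [63, 56, 54, 63]
r6 m[φ1→P] = [3528, 3402, 3969, 3402]
r6 m[φ1→K] = [648, 567, 648, 567]
r6 m[φ2→R] = [128, 288, 160, 160]
r6 m[φ2→D] = [567, 567, 648, 378]
r6 m[φ3→D] = [8, 9, 2, 2]
r6 m[φ4→K] = [6, 1, 4, 7]
r6 m[φ5→D] = [4, 1, 7, 9]
r6 m[R→φ0] = [128, 288, 160, 160]
r6 m[R→φ2] = [315, 441, 432, 392]
r6 m[B→φ0] = [63, 56, 54, 63]
r6 m[B→φ1] = [1728, 1120, 1280, 2016]
r6 m[P→φ1] = [1, 1, 1, 1]
r6 m[D→φ2] = [32, 9, 14, 18]
r6 m[D→φ3] = [2268, 567, 4536, 3402]
r6 m[D→φ5] = [4536, 5103, 1296, 756]
r6 m[K→φ1] = [6, 1, 4, 7]
r6 m[K→φ4] = [648, 567, 648, 567]
r7 m[φ0→R] = [315, 441, 432, 392]
r7 m[φ0→B] = [1728, 1120, 1280, 2016]
r7 m[φ1→B] = [63, 56, 54, 63]
r7 m[φ1→P] = [96768, 108864, 127008, 108864]
r7 m[φ1→K] = [18144, 15552, 18144, 18144]
r7 m[φ2→R] = [128, 288, 160, 160]
r7 m[φ2→D] = [3969, 3528, 3888, 2646]
r7 m[φ3→D] = [8, 9, 2, 2]
r7 m[φ4→K] = [6, 1, 4, 7]
r7 m[φ5→D] = [4, 1, 7, 9]
r7 m[R→φ0] = [128, 288, 160, 160]
r7 m[R→φ2] = [315, 441, 432, 392]
r7 m[B→φ0] = [63, 56, 54, 63]
r7 m[B→φ1] = [1728, 1120, 1280, 2016]
r7 m[P→φ1] = [1, 1, 1, 1]
r7 m[D→φ2] = [32, 9, 14, 18]
r7 m[D→φ3] = [2268, 567, 4536, 3402]
r7 m[D→φ5] = [4536, 5103, 1296, 756]
r7 m[K→φ1] = [6, 1, 4, 7]
r7 m[K→φ4] = [648, 567, 648, 567]
r8 m[φ0→R] = [315, 441, 432, 392]
r8 m[φ0→B] = [1728, 1120, 1280, 2016]
r8 m[φ1→B] = [63, 56, 54, 63]
r8 m[φ1→P] = [96768, 108864, 127008, 108864]
r8 m[φ1→K] = [18144, 15552, 18144, 18144]
r8 m[φ2→R] = [128, 288, 160, 160]
r8 m[φ2→D] = [3969, 3528, 3888, 2646]
r8 m[φ3→D] = [8, 9, 2, 2]
r8 m[φ4→K] = [6, 1, 4, 7]
r8 m[φ5→D] = [4, 1, 7, 9]
r8 m[R→φ0] = [128, 288, 160, 160]
r8 m[R→φ2] = [315, 441, 432, 392]
r8 m[B→φ0] = [63, 56, 54, 63]
r8 m[B→φ1] = [1728, 1120, 1280, 2016]
r8 m[P→φ1] = [1, 1, 1, 1]
r8 m[D→φ2] = [32, 9, 14, 18]
r8 m[D→φ3] = [15876, 3528, 27216, 23814]
r8 m[D→φ5] = [31752, 31752, 7776, 5292]
r8 m[K→φ1] = [6, 1, 4, 7]
r8 m[K→φ4] = [18144, 15552, 18144, 18144]
r9 m[φ0→R] = [315, 441, 432, 392]
r9 m[φ0→B] = [1728, 1120, 1280, 2016]
r9 m[φ1→B] = [63, 56, 54, 63]
r9 m[φ1→P] = [96768, 108864, 127008, 108864]
r9 m[φ1→K] = [18144, 15552, 18144, 18144]
r9 m[φ2→R] = [128, 288, 160, 160]
r9 m[φ2→D] = [3969, 3528, 3888, 2646]
r9 m[φ3→D] = [8, 9, 2, 2]
r9 m[φ4→K] = [6, 1, 4, 7]
r9 m[φ5→D] = [4, 1, 7, 9]
r9 m[R→φ0] = [128, 288, 160, 160]
r9 m[R→φ2] = [315, 441, 432, 392]
r9 m[B→φ0] = [63, 56, 54, 63]
r9 m[B→φ1] = [1728, 1120, 1280, 2016]
r9 m[P→φ1] = [1, 1, 1, 1]
r9 m[D→φ2] = [32, 9, 14, 18]
r9 m[D→φ3] = [15876, 3528, 27216, 23814]
r9 m[D→φ5] = [31752, 31752, 7776, 5292]
r9 m[K→φ1] = [6, 1, 4, 7]
r9 m[K→φ4] = [18144, 15552, 18144, 18144]
fixed point reached at round 9
traceback from R: (R=1, B=3, P=2, D=0, K=3), score=127008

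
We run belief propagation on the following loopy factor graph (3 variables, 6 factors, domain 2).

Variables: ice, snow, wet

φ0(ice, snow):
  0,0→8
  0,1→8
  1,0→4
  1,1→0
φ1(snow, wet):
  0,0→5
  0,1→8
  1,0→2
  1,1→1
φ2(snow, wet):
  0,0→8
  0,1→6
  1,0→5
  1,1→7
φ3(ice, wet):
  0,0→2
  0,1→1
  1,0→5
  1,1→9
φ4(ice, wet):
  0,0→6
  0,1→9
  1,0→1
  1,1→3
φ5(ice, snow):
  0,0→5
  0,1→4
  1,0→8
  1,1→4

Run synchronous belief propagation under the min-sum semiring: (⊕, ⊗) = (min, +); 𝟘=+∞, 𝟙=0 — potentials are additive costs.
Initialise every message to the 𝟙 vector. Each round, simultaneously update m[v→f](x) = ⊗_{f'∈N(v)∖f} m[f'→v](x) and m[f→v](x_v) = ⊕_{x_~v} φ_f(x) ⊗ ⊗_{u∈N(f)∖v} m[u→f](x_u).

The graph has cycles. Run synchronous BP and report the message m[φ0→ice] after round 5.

init: all messages = 𝟙 over 2 values
r1 m[φ0→ice] = [8, 0]
r1 m[φ0→snow] = [4, 0]
r1 m[φ1→snow] = [5, 1]
r1 m[φ1→wet] = [2, 1]
r1 m[φ2→snow] = [6, 5]
r1 m[φ2→wet] = [5, 6]
r1 m[φ3→ice] = [1, 5]
r1 m[φ3→wet] = [2, 1]
r1 m[φ4→ice] = [6, 1]
r1 m[φ4→wet] = [1, 3]
r1 m[φ5→ice] = [4, 4]
r1 m[φ5→snow] = [5, 4]
r1 m[ice→φ0] = [0, 0]
r1 m[ice→φ3] = [0, 0]
r1 m[ice→φ4] = [0, 0]
r1 m[ice→φ5] = [0, 0]
r1 m[snow→φ0] = [0, 0]
r1 m[snow→φ1] = [0, 0]
r1 m[snow→φ2] = [0, 0]
r1 m[snow→φ5] = [0, 0]
r1 m[wet→φ1] = [0, 0]
r1 m[wet→φ2] = [0, 0]
r1 m[wet→φ3] = [0, 0]
r1 m[wet→φ4] = [0, 0]
r2 m[φ0→ice] = [8, 0]
r2 m[φ0→snow] = [4, 0]
r2 m[φ1→snow] = [5, 1]
r2 m[φ1→wet] = [2, 1]
r2 m[φ2→snow] = [6, 5]
r2 m[φ2→wet] = [5, 6]
r2 m[φ3→ice] = [1, 5]
r2 m[φ3→wet] = [2, 1]
r2 m[φ4→ice] = [6, 1]
r2 m[φ4→wet] = [1, 3]
r2 m[φ5→ice] = [4, 4]
r2 m[φ5→snow] = [5, 4]
r2 m[ice→φ0] = [11, 10]
r2 m[ice→φ3] = [18, 5]
r2 m[ice→φ4] = [13, 9]
r2 m[ice→φ5] = [15, 6]
r2 m[snow→φ0] = [16, 10]
r2 m[snow→φ1] = [15, 9]
r2 m[snow→φ2] = [14, 5]
r2 m[snow→φ5] = [15, 6]
r2 m[wet→φ1] = [8, 10]
r2 m[wet→φ2] = [5, 5]
r2 m[wet→φ3] = [8, 10]
r2 m[wet→φ4] = [9, 8]
r3 m[φ0→ice] = [18, 10]
r3 m[φ0→snow] = [14, 10]
r3 m[φ1→snow] = [13, 10]
r3 m[φ1→wet] = [11, 10]
r3 m[φ2→snow] = [11, 10]
r3 m[φ2→wet] = [10, 12]
r3 m[φ3→ice] = [10, 13]
r3 m[φ3→wet] = [10, 14]
r3 m[φ4→ice] = [15, 10]
r3 m[φ4→wet] = [10, 12]
r3 m[φ5→ice] = [10, 10]
r3 m[φ5→snow] = [14, 10]
r3 m[ice→φ0] = [11, 10]
r3 m[ice→φ3] = [18, 5]
r3 m[ice→φ4] = [13, 9]
r3 m[ice→φ5] = [15, 6]
r3 m[snow→φ0] = [16, 10]
r3 m[snow→φ1] = [15, 9]
r3 m[snow→φ2] = [14, 5]
r3 m[snow→φ5] = [15, 6]
r3 m[wet→φ1] = [8, 10]
r3 m[wet→φ2] = [5, 5]
r3 m[wet→φ3] = [8, 10]
r3 m[wet→φ4] = [9, 8]
r4 m[φ0→ice] = [18, 10]
r4 m[φ0→snow] = [14, 10]
r4 m[φ1→snow] = [13, 10]
r4 m[φ1→wet] = [11, 10]
r4 m[φ2→snow] = [11, 10]
r4 m[φ2→wet] = [10, 12]
r4 m[φ3→ice] = [10, 13]
r4 m[φ3→wet] = [10, 14]
r4 m[φ4→ice] = [15, 10]
r4 m[φ4→wet] = [10, 12]
r4 m[φ5→ice] = [10, 10]
r4 m[φ5→snow] = [14, 10]
r4 m[ice→φ0] = [35, 33]
r4 m[ice→φ3] = [43, 30]
r4 m[ice→φ4] = [38, 33]
r4 m[ice→φ5] = [43, 33]
r4 m[snow→φ0] = [38, 30]
r4 m[snow→φ1] = [39, 30]
r4 m[snow→φ2] = [41, 30]
r4 m[snow→φ5] = [38, 30]
r4 m[wet→φ1] = [30, 38]
r4 m[wet→φ2] = [31, 36]
r4 m[wet→φ3] = [31, 34]
r4 m[wet→φ4] = [31, 36]
r5 m[φ0→ice] = [38, 30]
r5 m[φ0→snow] = [37, 33]
r5 m[φ1→snow] = [35, 32]
r5 m[φ1→wet] = [32, 31]
r5 m[φ2→snow] = [39, 36]
r5 m[φ2→wet] = [35, 37]
r5 m[φ3→ice] = [33, 36]
r5 m[φ3→wet] = [35, 39]
r5 m[φ4→ice] = [37, 32]
r5 m[φ4→wet] = [34, 36]
r5 m[φ5→ice] = [34, 34]
r5 m[φ5→snow] = [41, 37]
r5 m[ice→φ0] = [35, 33]
r5 m[ice→φ3] = [43, 30]
r5 m[ice→φ4] = [38, 33]
r5 m[ice→φ5] = [43, 33]
r5 m[snow→φ0] = [38, 30]
r5 m[snow→φ1] = [39, 30]
r5 m[snow→φ2] = [41, 30]
r5 m[snow→φ5] = [38, 30]
r5 m[wet→φ1] = [30, 38]
r5 m[wet→φ2] = [31, 36]
r5 m[wet→φ3] = [31, 34]
r5 m[wet→φ4] = [31, 36]

message @ round 5 = [38, 30]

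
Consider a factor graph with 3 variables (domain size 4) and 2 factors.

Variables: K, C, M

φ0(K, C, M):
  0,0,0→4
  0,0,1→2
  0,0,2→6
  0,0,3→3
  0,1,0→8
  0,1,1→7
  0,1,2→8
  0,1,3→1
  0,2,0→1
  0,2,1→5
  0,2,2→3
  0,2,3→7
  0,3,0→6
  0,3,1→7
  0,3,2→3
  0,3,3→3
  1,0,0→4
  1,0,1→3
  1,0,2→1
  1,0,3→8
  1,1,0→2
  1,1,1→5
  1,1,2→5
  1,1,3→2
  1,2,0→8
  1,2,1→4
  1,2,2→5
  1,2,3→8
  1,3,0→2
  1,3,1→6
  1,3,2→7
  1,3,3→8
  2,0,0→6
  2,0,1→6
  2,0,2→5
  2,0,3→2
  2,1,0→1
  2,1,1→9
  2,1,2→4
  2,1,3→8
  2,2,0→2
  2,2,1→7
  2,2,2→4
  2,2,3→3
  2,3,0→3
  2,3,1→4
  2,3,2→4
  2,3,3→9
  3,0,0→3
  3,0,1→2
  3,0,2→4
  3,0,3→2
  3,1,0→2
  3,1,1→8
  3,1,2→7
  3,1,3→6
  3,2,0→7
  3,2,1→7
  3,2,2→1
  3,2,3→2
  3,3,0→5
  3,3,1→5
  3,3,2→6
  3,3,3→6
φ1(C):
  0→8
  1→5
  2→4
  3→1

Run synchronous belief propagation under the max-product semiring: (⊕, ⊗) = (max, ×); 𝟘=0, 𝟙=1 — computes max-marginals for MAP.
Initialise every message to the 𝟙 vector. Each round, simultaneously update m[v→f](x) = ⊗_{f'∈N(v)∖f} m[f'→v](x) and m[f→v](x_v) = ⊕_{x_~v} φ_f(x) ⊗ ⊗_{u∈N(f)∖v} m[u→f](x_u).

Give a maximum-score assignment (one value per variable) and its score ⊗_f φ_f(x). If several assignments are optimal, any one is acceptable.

init: all messages = 𝟙 over 4 values
r1 m[φ0→K] = [8, 8, 9, 8]
r1 m[φ0→C] = [8, 9, 8, 9]
r1 m[φ0→M] = [8, 9, 8, 9]
r1 m[φ1→C] = [8, 5, 4, 1]
r1 m[K→φ0] = [1, 1, 1, 1]
r1 m[C→φ0] = [1, 1, 1, 1]
r1 m[C→φ1] = [1, 1, 1, 1]
r1 m[M→φ0] = [1, 1, 1, 1]
r2 m[φ0→K] = [8, 8, 9, 8]
r2 m[φ0→C] = [8, 9, 8, 9]
r2 m[φ0→M] = [8, 9, 8, 9]
r2 m[φ1→C] = [8, 5, 4, 1]
r2 m[K→φ0] = [1, 1, 1, 1]
r2 m[C→φ0] = [8, 5, 4, 1]
r2 m[C→φ1] = [8, 9, 8, 9]
r2 m[M→φ0] = [1, 1, 1, 1]
r3 m[φ0→K] = [48, 64, 48, 40]
r3 m[φ0→C] = [8, 9, 8, 9]
r3 m[φ0→M] = [48, 48, 48, 64]
r3 m[φ1→C] = [8, 5, 4, 1]
r3 m[K→φ0] = [1, 1, 1, 1]
r3 m[C→φ0] = [8, 5, 4, 1]
r3 m[C→φ1] = [8, 9, 8, 9]
r3 m[M→φ0] = [1, 1, 1, 1]
r4 m[φ0→K] = [48, 64, 48, 40]
r4 m[φ0→C] = [8, 9, 8, 9]
r4 m[φ0→M] = [48, 48, 48, 64]
r4 m[φ1→C] = [8, 5, 4, 1]
r4 m[K→φ0] = [1, 1, 1, 1]
r4 m[C→φ0] = [8, 5, 4, 1]
r4 m[C→φ1] = [8, 9, 8, 9]
r4 m[M→φ0] = [1, 1, 1, 1]
fixed point reached at round 4
traceback from K: (K=1, C=0, M=3), score=64

assignment: (K=1, C=0, M=3); score = 64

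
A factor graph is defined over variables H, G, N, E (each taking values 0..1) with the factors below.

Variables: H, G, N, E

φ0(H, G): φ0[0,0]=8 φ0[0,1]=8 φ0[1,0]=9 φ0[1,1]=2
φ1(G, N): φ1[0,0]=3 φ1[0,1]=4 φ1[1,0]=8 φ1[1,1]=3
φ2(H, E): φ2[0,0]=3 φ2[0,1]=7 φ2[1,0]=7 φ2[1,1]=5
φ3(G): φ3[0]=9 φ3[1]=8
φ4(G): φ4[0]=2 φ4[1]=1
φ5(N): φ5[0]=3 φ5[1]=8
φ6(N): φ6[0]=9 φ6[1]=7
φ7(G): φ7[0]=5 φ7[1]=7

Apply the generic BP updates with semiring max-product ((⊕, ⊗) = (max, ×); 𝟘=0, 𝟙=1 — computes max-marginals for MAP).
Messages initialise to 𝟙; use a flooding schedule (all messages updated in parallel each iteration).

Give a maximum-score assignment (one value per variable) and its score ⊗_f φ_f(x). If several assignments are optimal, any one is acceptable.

assignment: (H=1, G=0, N=1, E=0); score = 1270080

init: all messages = 𝟙 over 2 values
r1 m[φ0→H] = [8, 9]
r1 m[φ0→G] = [9, 8]
r1 m[φ1→G] = [4, 8]
r1 m[φ1→N] = [8, 4]
r1 m[φ2→H] = [7, 7]
r1 m[φ2→E] = [7, 7]
r1 m[φ3→G] = [9, 8]
r1 m[φ4→G] = [2, 1]
r1 m[φ5→N] = [3, 8]
r1 m[φ6→N] = [9, 7]
r1 m[φ7→G] = [5, 7]
r1 m[H→φ0] = [1, 1]
r1 m[H→φ2] = [1, 1]
r1 m[G→φ0] = [1, 1]
r1 m[G→φ1] = [1, 1]
r1 m[G→φ3] = [1, 1]
r1 m[G→φ4] = [1, 1]
r1 m[G→φ7] = [1, 1]
r1 m[N→φ1] = [1, 1]
r1 m[N→φ5] = [1, 1]
r1 m[N→φ6] = [1, 1]
r1 m[E→φ2] = [1, 1]
r2 m[φ0→H] = [8, 9]
r2 m[φ0→G] = [9, 8]
r2 m[φ1→G] = [4, 8]
r2 m[φ1→N] = [8, 4]
r2 m[φ2→H] = [7, 7]
r2 m[φ2→E] = [7, 7]
r2 m[φ3→G] = [9, 8]
r2 m[φ4→G] = [2, 1]
r2 m[φ5→N] = [3, 8]
r2 m[φ6→N] = [9, 7]
r2 m[φ7→G] = [5, 7]
r2 m[H→φ0] = [7, 7]
r2 m[H→φ2] = [8, 9]
r2 m[G→φ0] = [360, 448]
r2 m[G→φ1] = [810, 448]
r2 m[G→φ3] = [360, 448]
r2 m[G→φ4] = [1620, 3584]
r2 m[G→φ7] = [648, 512]
r2 m[N→φ1] = [27, 56]
r2 m[N→φ5] = [72, 28]
r2 m[N→φ6] = [24, 32]
r2 m[E→φ2] = [1, 1]
r3 m[φ0→H] = [3584, 3240]
r3 m[φ0→G] = [63, 56]
r3 m[φ1→G] = [224, 216]
r3 m[φ1→N] = [3584, 3240]
r3 m[φ2→H] = [7, 7]
r3 m[φ2→E] = [63, 56]
r3 m[φ3→G] = [9, 8]
r3 m[φ4→G] = [2, 1]
r3 m[φ5→N] = [3, 8]
r3 m[φ6→N] = [9, 7]
r3 m[φ7→G] = [5, 7]
r3 m[H→φ0] = [7, 7]
r3 m[H→φ2] = [8, 9]
r3 m[G→φ0] = [360, 448]
r3 m[G→φ1] = [810, 448]
r3 m[G→φ3] = [360, 448]
r3 m[G→φ4] = [1620, 3584]
r3 m[G→φ7] = [648, 512]
r3 m[N→φ1] = [27, 56]
r3 m[N→φ5] = [72, 28]
r3 m[N→φ6] = [24, 32]
r3 m[E→φ2] = [1, 1]
r4 m[φ0→H] = [3584, 3240]
r4 m[φ0→G] = [63, 56]
r4 m[φ1→G] = [224, 216]
r4 m[φ1→N] = [3584, 3240]
r4 m[φ2→H] = [7, 7]
r4 m[φ2→E] = [63, 56]
r4 m[φ3→G] = [9, 8]
r4 m[φ4→G] = [2, 1]
r4 m[φ5→N] = [3, 8]
r4 m[φ6→N] = [9, 7]
r4 m[φ7→G] = [5, 7]
r4 m[H→φ0] = [7, 7]
r4 m[H→φ2] = [3584, 3240]
r4 m[G→φ0] = [20160, 12096]
r4 m[G→φ1] = [5670, 3136]
r4 m[G→φ3] = [141120, 84672]
r4 m[G→φ4] = [635040, 677376]
r4 m[G→φ7] = [254016, 96768]
r4 m[N→φ1] = [27, 56]
r4 m[N→φ5] = [32256, 22680]
r4 m[N→φ6] = [10752, 25920]
r4 m[E→φ2] = [1, 1]
r5 m[φ0→H] = [161280, 181440]
r5 m[φ0→G] = [63, 56]
r5 m[φ1→G] = [224, 216]
r5 m[φ1→N] = [25088, 22680]
r5 m[φ2→H] = [7, 7]
r5 m[φ2→E] = [22680, 25088]
r5 m[φ3→G] = [9, 8]
r5 m[φ4→G] = [2, 1]
r5 m[φ5→N] = [3, 8]
r5 m[φ6→N] = [9, 7]
r5 m[φ7→G] = [5, 7]
r5 m[H→φ0] = [7, 7]
r5 m[H→φ2] = [3584, 3240]
r5 m[G→φ0] = [20160, 12096]
r5 m[G→φ1] = [5670, 3136]
r5 m[G→φ3] = [141120, 84672]
r5 m[G→φ4] = [635040, 677376]
r5 m[G→φ7] = [254016, 96768]
r5 m[N→φ1] = [27, 56]
r5 m[N→φ5] = [32256, 22680]
r5 m[N→φ6] = [10752, 25920]
r5 m[E→φ2] = [1, 1]
r6 m[φ0→H] = [161280, 181440]
r6 m[φ0→G] = [63, 56]
r6 m[φ1→G] = [224, 216]
r6 m[φ1→N] = [25088, 22680]
r6 m[φ2→H] = [7, 7]
r6 m[φ2→E] = [22680, 25088]
r6 m[φ3→G] = [9, 8]
r6 m[φ4→G] = [2, 1]
r6 m[φ5→N] = [3, 8]
r6 m[φ6→N] = [9, 7]
r6 m[φ7→G] = [5, 7]
r6 m[H→φ0] = [7, 7]
r6 m[H→φ2] = [161280, 181440]
r6 m[G→φ0] = [20160, 12096]
r6 m[G→φ1] = [5670, 3136]
r6 m[G→φ3] = [141120, 84672]
r6 m[G→φ4] = [635040, 677376]
r6 m[G→φ7] = [254016, 96768]
r6 m[N→φ1] = [27, 56]
r6 m[N→φ5] = [225792, 158760]
r6 m[N→φ6] = [75264, 181440]
r6 m[E→φ2] = [1, 1]
r7 m[φ0→H] = [161280, 181440]
r7 m[φ0→G] = [63, 56]
r7 m[φ1→G] = [224, 216]
r7 m[φ1→N] = [25088, 22680]
r7 m[φ2→H] = [7, 7]
r7 m[φ2→E] = [1270080, 1128960]
r7 m[φ3→G] = [9, 8]
r7 m[φ4→G] = [2, 1]
r7 m[φ5→N] = [3, 8]
r7 m[φ6→N] = [9, 7]
r7 m[φ7→G] = [5, 7]
r7 m[H→φ0] = [7, 7]
r7 m[H→φ2] = [161280, 181440]
r7 m[G→φ0] = [20160, 12096]
r7 m[G→φ1] = [5670, 3136]
r7 m[G→φ3] = [141120, 84672]
r7 m[G→φ4] = [635040, 677376]
r7 m[G→φ7] = [254016, 96768]
r7 m[N→φ1] = [27, 56]
r7 m[N→φ5] = [225792, 158760]
r7 m[N→φ6] = [75264, 181440]
r7 m[E→φ2] = [1, 1]
r8 m[φ0→H] = [161280, 181440]
r8 m[φ0→G] = [63, 56]
r8 m[φ1→G] = [224, 216]
r8 m[φ1→N] = [25088, 22680]
r8 m[φ2→H] = [7, 7]
r8 m[φ2→E] = [1270080, 1128960]
r8 m[φ3→G] = [9, 8]
r8 m[φ4→G] = [2, 1]
r8 m[φ5→N] = [3, 8]
r8 m[φ6→N] = [9, 7]
r8 m[φ7→G] = [5, 7]
r8 m[H→φ0] = [7, 7]
r8 m[H→φ2] = [161280, 181440]
r8 m[G→φ0] = [20160, 12096]
r8 m[G→φ1] = [5670, 3136]
r8 m[G→φ3] = [141120, 84672]
r8 m[G→φ4] = [635040, 677376]
r8 m[G→φ7] = [254016, 96768]
r8 m[N→φ1] = [27, 56]
r8 m[N→φ5] = [225792, 158760]
r8 m[N→φ6] = [75264, 181440]
r8 m[E→φ2] = [1, 1]
fixed point reached at round 8
traceback from H: (H=1, G=0, N=1, E=0), score=1270080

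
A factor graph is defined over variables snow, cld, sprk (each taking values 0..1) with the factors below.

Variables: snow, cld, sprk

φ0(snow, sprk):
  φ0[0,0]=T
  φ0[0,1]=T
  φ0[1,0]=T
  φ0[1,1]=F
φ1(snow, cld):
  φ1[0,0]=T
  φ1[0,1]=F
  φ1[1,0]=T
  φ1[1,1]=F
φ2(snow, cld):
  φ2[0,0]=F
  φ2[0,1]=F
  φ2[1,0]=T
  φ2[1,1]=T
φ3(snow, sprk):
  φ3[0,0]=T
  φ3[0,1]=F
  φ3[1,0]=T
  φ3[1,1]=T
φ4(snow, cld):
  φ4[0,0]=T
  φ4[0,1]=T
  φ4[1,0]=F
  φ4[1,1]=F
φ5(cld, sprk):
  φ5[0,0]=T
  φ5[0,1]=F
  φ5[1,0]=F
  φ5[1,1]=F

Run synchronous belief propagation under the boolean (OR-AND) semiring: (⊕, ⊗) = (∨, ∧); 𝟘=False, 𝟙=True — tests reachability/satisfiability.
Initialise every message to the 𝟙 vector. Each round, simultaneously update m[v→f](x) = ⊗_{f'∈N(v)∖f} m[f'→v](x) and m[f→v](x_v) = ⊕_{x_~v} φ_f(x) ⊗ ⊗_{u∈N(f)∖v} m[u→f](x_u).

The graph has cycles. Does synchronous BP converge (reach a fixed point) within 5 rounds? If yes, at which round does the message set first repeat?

init: all messages = 𝟙 over 2 values
r1 m[φ0→snow] = [T, T]
r1 m[φ0→sprk] = [T, T]
r1 m[φ1→snow] = [T, T]
r1 m[φ1→cld] = [T, F]
r1 m[φ2→snow] = [F, T]
r1 m[φ2→cld] = [T, T]
r1 m[φ3→snow] = [T, T]
r1 m[φ3→sprk] = [T, T]
r1 m[φ4→snow] = [T, F]
r1 m[φ4→cld] = [T, T]
r1 m[φ5→cld] = [T, F]
r1 m[φ5→sprk] = [T, F]
r1 m[snow→φ0] = [T, T]
r1 m[snow→φ1] = [T, T]
r1 m[snow→φ2] = [T, T]
r1 m[snow→φ3] = [T, T]
r1 m[snow→φ4] = [T, T]
r1 m[cld→φ1] = [T, T]
r1 m[cld→φ2] = [T, T]
r1 m[cld→φ4] = [T, T]
r1 m[cld→φ5] = [T, T]
r1 m[sprk→φ0] = [T, T]
r1 m[sprk→φ3] = [T, T]
r1 m[sprk→φ5] = [T, T]
r2 m[φ0→snow] = [T, T]
r2 m[φ0→sprk] = [T, T]
r2 m[φ1→snow] = [T, T]
r2 m[φ1→cld] = [T, F]
r2 m[φ2→snow] = [F, T]
r2 m[φ2→cld] = [T, T]
r2 m[φ3→snow] = [T, T]
r2 m[φ3→sprk] = [T, T]
r2 m[φ4→snow] = [T, F]
r2 m[φ4→cld] = [T, T]
r2 m[φ5→cld] = [T, F]
r2 m[φ5→sprk] = [T, F]
r2 m[snow→φ0] = [F, F]
r2 m[snow→φ1] = [F, F]
r2 m[snow→φ2] = [T, F]
r2 m[snow→φ3] = [F, F]
r2 m[snow→φ4] = [F, T]
r2 m[cld→φ1] = [T, F]
r2 m[cld→φ2] = [T, F]
r2 m[cld→φ4] = [T, F]
r2 m[cld→φ5] = [T, F]
r2 m[sprk→φ0] = [T, F]
r2 m[sprk→φ3] = [T, F]
r2 m[sprk→φ5] = [T, T]
r3 m[φ0→snow] = [T, T]
r3 m[φ0→sprk] = [F, F]
r3 m[φ1→snow] = [T, T]
r3 m[φ1→cld] = [F, F]
r3 m[φ2→snow] = [F, T]
r3 m[φ2→cld] = [F, F]
r3 m[φ3→snow] = [T, T]
r3 m[φ3→sprk] = [F, F]
r3 m[φ4→snow] = [T, F]
r3 m[φ4→cld] = [F, F]
r3 m[φ5→cld] = [T, F]
r3 m[φ5→sprk] = [T, F]
r3 m[snow→φ0] = [F, F]
r3 m[snow→φ1] = [F, F]
r3 m[snow→φ2] = [T, F]
r3 m[snow→φ3] = [F, F]
r3 m[snow→φ4] = [F, T]
r3 m[cld→φ1] = [T, F]
r3 m[cld→φ2] = [T, F]
r3 m[cld→φ4] = [T, F]
r3 m[cld→φ5] = [T, F]
r3 m[sprk→φ0] = [T, F]
r3 m[sprk→φ3] = [T, F]
r3 m[sprk→φ5] = [T, T]
r4 m[φ0→snow] = [T, T]
r4 m[φ0→sprk] = [F, F]
r4 m[φ1→snow] = [T, T]
r4 m[φ1→cld] = [F, F]
r4 m[φ2→snow] = [F, T]
r4 m[φ2→cld] = [F, F]
r4 m[φ3→snow] = [T, T]
r4 m[φ3→sprk] = [F, F]
r4 m[φ4→snow] = [T, F]
r4 m[φ4→cld] = [F, F]
r4 m[φ5→cld] = [T, F]
r4 m[φ5→sprk] = [T, F]
r4 m[snow→φ0] = [F, F]
r4 m[snow→φ1] = [F, F]
r4 m[snow→φ2] = [T, F]
r4 m[snow→φ3] = [F, F]
r4 m[snow→φ4] = [F, T]
r4 m[cld→φ1] = [F, F]
r4 m[cld→φ2] = [F, F]
r4 m[cld→φ4] = [F, F]
r4 m[cld→φ5] = [F, F]
r4 m[sprk→φ0] = [F, F]
r4 m[sprk→φ3] = [F, F]
r4 m[sprk→φ5] = [F, F]
r5 m[φ0→snow] = [F, F]
r5 m[φ0→sprk] = [F, F]
r5 m[φ1→snow] = [F, F]
r5 m[φ1→cld] = [F, F]
r5 m[φ2→snow] = [F, F]
r5 m[φ2→cld] = [F, F]
r5 m[φ3→snow] = [F, F]
r5 m[φ3→sprk] = [F, F]
r5 m[φ4→snow] = [F, F]
r5 m[φ4→cld] = [F, F]
r5 m[φ5→cld] = [F, F]
r5 m[φ5→sprk] = [F, F]
r5 m[snow→φ0] = [F, F]
r5 m[snow→φ1] = [F, F]
r5 m[snow→φ2] = [T, F]
r5 m[snow→φ3] = [F, F]
r5 m[snow→φ4] = [F, T]
r5 m[cld→φ1] = [F, F]
r5 m[cld→φ2] = [F, F]
r5 m[cld→φ4] = [F, F]
r5 m[cld→φ5] = [F, F]
r5 m[sprk→φ0] = [F, F]
r5 m[sprk→φ3] = [F, F]
r5 m[sprk→φ5] = [F, F]
no fixed point within 5 rounds

NOT CONVERGED within 5 rounds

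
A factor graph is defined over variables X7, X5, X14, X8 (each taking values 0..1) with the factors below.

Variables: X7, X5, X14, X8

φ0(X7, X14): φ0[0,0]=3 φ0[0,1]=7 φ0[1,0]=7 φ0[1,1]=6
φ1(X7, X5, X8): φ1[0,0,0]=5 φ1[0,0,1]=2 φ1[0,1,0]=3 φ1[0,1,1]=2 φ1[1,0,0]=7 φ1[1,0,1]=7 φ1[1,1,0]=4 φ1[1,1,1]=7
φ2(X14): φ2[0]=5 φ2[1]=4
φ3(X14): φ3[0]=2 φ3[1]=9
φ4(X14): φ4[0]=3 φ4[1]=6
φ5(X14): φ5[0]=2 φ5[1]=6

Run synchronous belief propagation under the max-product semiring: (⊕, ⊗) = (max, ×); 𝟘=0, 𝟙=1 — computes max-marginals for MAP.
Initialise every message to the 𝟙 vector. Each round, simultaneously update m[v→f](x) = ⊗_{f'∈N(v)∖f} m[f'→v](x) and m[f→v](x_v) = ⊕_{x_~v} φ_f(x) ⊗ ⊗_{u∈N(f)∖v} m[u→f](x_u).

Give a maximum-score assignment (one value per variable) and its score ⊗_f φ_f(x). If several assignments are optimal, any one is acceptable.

assignment: (X7=1, X5=0, X14=1, X8=0); score = 54432

init: all messages = 𝟙 over 2 values
r1 m[φ0→X7] = [7, 7]
r1 m[φ0→X14] = [7, 7]
r1 m[φ1→X7] = [5, 7]
r1 m[φ1→X5] = [7, 7]
r1 m[φ1→X8] = [7, 7]
r1 m[φ2→X14] = [5, 4]
r1 m[φ3→X14] = [2, 9]
r1 m[φ4→X14] = [3, 6]
r1 m[φ5→X14] = [2, 6]
r1 m[X7→φ0] = [1, 1]
r1 m[X7→φ1] = [1, 1]
r1 m[X5→φ1] = [1, 1]
r1 m[X14→φ0] = [1, 1]
r1 m[X14→φ2] = [1, 1]
r1 m[X14→φ3] = [1, 1]
r1 m[X14→φ4] = [1, 1]
r1 m[X14→φ5] = [1, 1]
r1 m[X8→φ1] = [1, 1]
r2 m[φ0→X7] = [7, 7]
r2 m[φ0→X14] = [7, 7]
r2 m[φ1→X7] = [5, 7]
r2 m[φ1→X5] = [7, 7]
r2 m[φ1→X8] = [7, 7]
r2 m[φ2→X14] = [5, 4]
r2 m[φ3→X14] = [2, 9]
r2 m[φ4→X14] = [3, 6]
r2 m[φ5→X14] = [2, 6]
r2 m[X7→φ0] = [5, 7]
r2 m[X7→φ1] = [7, 7]
r2 m[X5→φ1] = [1, 1]
r2 m[X14→φ0] = [60, 1296]
r2 m[X14→φ2] = [84, 2268]
r2 m[X14→φ3] = [210, 1008]
r2 m[X14→φ4] = [140, 1512]
r2 m[X14→φ5] = [210, 1512]
r2 m[X8→φ1] = [1, 1]
r3 m[φ0→X7] = [9072, 7776]
r3 m[φ0→X14] = [49, 42]
r3 m[φ1→X7] = [5, 7]
r3 m[φ1→X5] = [49, 49]
r3 m[φ1→X8] = [49, 49]
r3 m[φ2→X14] = [5, 4]
r3 m[φ3→X14] = [2, 9]
r3 m[φ4→X14] = [3, 6]
r3 m[φ5→X14] = [2, 6]
r3 m[X7→φ0] = [5, 7]
r3 m[X7→φ1] = [7, 7]
r3 m[X5→φ1] = [1, 1]
r3 m[X14→φ0] = [60, 1296]
r3 m[X14→φ2] = [84, 2268]
r3 m[X14→φ3] = [210, 1008]
r3 m[X14→φ4] = [140, 1512]
r3 m[X14→φ5] = [210, 1512]
r3 m[X8→φ1] = [1, 1]
r4 m[φ0→X7] = [9072, 7776]
r4 m[φ0→X14] = [49, 42]
r4 m[φ1→X7] = [5, 7]
r4 m[φ1→X5] = [49, 49]
r4 m[φ1→X8] = [49, 49]
r4 m[φ2→X14] = [5, 4]
r4 m[φ3→X14] = [2, 9]
r4 m[φ4→X14] = [3, 6]
r4 m[φ5→X14] = [2, 6]
r4 m[X7→φ0] = [5, 7]
r4 m[X7→φ1] = [9072, 7776]
r4 m[X5→φ1] = [1, 1]
r4 m[X14→φ0] = [60, 1296]
r4 m[X14→φ2] = [588, 13608]
r4 m[X14→φ3] = [1470, 6048]
r4 m[X14→φ4] = [980, 9072]
r4 m[X14→φ5] = [1470, 9072]
r4 m[X8→φ1] = [1, 1]
r5 m[φ0→X7] = [9072, 7776]
r5 m[φ0→X14] = [49, 42]
r5 m[φ1→X7] = [5, 7]
r5 m[φ1→X5] = [54432, 54432]
r5 m[φ1→X8] = [54432, 54432]
r5 m[φ2→X14] = [5, 4]
r5 m[φ3→X14] = [2, 9]
r5 m[φ4→X14] = [3, 6]
r5 m[φ5→X14] = [2, 6]
r5 m[X7→φ0] = [5, 7]
r5 m[X7→φ1] = [9072, 7776]
r5 m[X5→φ1] = [1, 1]
r5 m[X14→φ0] = [60, 1296]
r5 m[X14→φ2] = [588, 13608]
r5 m[X14→φ3] = [1470, 6048]
r5 m[X14→φ4] = [980, 9072]
r5 m[X14→φ5] = [1470, 9072]
r5 m[X8→φ1] = [1, 1]
r6 m[φ0→X7] = [9072, 7776]
r6 m[φ0→X14] = [49, 42]
r6 m[φ1→X7] = [5, 7]
r6 m[φ1→X5] = [54432, 54432]
r6 m[φ1→X8] = [54432, 54432]
r6 m[φ2→X14] = [5, 4]
r6 m[φ3→X14] = [2, 9]
r6 m[φ4→X14] = [3, 6]
r6 m[φ5→X14] = [2, 6]
r6 m[X7→φ0] = [5, 7]
r6 m[X7→φ1] = [9072, 7776]
r6 m[X5→φ1] = [1, 1]
r6 m[X14→φ0] = [60, 1296]
r6 m[X14→φ2] = [588, 13608]
r6 m[X14→φ3] = [1470, 6048]
r6 m[X14→φ4] = [980, 9072]
r6 m[X14→φ5] = [1470, 9072]
r6 m[X8→φ1] = [1, 1]
fixed point reached at round 6
traceback from X7: (X7=1, X5=0, X14=1, X8=0), score=54432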